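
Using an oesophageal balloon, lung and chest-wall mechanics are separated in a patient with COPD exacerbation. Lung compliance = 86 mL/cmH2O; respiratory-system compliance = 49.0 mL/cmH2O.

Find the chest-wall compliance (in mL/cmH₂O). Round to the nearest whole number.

114

1/Ccw = 1/Crs − 1/CL.
1/Ccw = 1/49.0 − 1/86 = 0.00878.
Ccw = 113.9 mL/cmH2O.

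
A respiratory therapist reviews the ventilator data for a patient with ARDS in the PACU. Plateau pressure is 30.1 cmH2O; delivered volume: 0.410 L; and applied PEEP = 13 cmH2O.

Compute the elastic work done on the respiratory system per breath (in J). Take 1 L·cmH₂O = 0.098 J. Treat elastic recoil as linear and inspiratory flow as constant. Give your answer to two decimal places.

0.34

Elastic work ≈ ½ × (Pplat − PEEP) × Vt = 0.5 × (30.1 − 13) × 0.410 L = 0.5 × 17.1 × 0.410 = 3.506 L·cmH2O.
× 0.098 J/(L·cmH2O) → 0.3436 J.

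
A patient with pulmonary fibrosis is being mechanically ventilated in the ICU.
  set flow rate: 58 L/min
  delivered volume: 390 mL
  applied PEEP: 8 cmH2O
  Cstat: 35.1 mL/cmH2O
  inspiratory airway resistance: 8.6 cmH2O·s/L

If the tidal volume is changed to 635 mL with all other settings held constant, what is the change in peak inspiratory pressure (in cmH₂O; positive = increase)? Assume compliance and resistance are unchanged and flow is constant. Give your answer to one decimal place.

PIP = Vt/C + R·V̇ + PEEP (constant-flow equation of motion).
Only the elastic term changes: ΔPIP = ΔVt / C = (635 − 390) / 35.1 = 6.98 cmH2O.

7.0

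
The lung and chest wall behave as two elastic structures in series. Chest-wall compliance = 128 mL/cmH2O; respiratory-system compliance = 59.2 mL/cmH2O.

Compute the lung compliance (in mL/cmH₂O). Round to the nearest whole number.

1/CL = 1/Crs − 1/Ccw.
1/CL = 1/59.2 − 1/128 = 0.009079.
CL = 110.14 mL/cmH2O.

110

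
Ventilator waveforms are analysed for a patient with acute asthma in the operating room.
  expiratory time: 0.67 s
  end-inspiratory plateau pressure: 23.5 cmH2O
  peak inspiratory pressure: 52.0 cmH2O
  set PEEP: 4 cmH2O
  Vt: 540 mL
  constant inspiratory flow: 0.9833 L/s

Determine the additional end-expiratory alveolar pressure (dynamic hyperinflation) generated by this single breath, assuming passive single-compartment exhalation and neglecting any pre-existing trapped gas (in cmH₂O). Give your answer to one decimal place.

R = (PIP − Pplat)/V̇ = (52.0 − 23.5) / 0.9833 = 28.5/0.9833 = 28.984 cmH2O·s/L.
C = Vt/(Pplat − PEEP) = 540.0 / (23.5 − 4) = 540.0/19.5 = 27.692 mL/cmH2O.
τ = R × C = 28.984 × 0.02769 L/cmH2O = 0.8026 s.
Fraction remaining = e^(−Te/τ) = e^(−0.67/0.8026) = 0.434; trapped volume = 540.0 × 0.434 = 234.36 mL.
Additional alveolar pressure from trapping ≈ V_trapped / C = 234.36 / 27.692 = 8.463 cmH2O.

8.5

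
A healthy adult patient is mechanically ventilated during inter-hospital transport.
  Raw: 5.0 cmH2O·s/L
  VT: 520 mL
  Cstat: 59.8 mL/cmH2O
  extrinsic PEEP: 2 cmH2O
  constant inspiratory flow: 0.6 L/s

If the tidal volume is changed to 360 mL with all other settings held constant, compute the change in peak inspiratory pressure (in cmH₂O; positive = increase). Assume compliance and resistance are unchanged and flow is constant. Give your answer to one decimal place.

-2.7

PIP = Vt/C + R·V̇ + PEEP (constant-flow equation of motion).
Only the elastic term changes: ΔPIP = ΔVt / C = (360 − 520) / 59.8 = -2.676 cmH2O.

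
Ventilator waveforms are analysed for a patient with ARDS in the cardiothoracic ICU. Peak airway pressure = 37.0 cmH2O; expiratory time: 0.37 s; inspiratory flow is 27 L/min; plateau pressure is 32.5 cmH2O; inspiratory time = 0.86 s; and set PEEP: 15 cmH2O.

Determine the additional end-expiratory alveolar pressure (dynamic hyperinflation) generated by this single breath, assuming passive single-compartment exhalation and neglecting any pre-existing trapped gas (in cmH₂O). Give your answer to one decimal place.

3.3

Flow: 27 L/min ÷ 60 = 0.45 L/s.
Vt = flow × Ti = 0.45 L/s × 0.86 s × 1000 mL/L = 387.0 mL.
R = (PIP − Pplat)/V̇ = (37.0 − 32.5) / 0.45 = 4.5/0.45 = 10.0 cmH2O·s/L.
C = Vt/(Pplat − PEEP) = 387.0 / (32.5 − 15) = 387.0/17.5 = 22.114 mL/cmH2O.
τ = R × C = 10.0 × 0.02211 L/cmH2O = 0.2211 s.
Fraction remaining = e^(−Te/τ) = e^(−0.37/0.2211) = 0.1876; trapped volume = 387.0 × 0.1876 = 72.601 mL.
Additional alveolar pressure from trapping ≈ V_trapped / C = 72.601 / 22.114 = 3.283 cmH2O.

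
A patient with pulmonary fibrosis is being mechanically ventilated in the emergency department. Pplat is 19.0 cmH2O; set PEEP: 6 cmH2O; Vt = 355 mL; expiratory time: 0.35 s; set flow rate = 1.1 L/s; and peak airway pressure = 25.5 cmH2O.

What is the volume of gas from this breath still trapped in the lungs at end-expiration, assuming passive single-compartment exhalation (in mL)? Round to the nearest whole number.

R = (PIP − Pplat)/V̇ = (25.5 − 19.0) / 1.1 = 6.5/1.1 = 5.909 cmH2O·s/L.
C = Vt/(Pplat − PEEP) = 355.0 / (19.0 − 6) = 355.0/13.0 = 27.308 mL/cmH2O.
τ = R × C = 5.909 × 0.02731 L/cmH2O = 0.1614 s.
Fraction remaining = e^(−Te/τ) = e^(−0.35/0.1614) = 0.1143.
Trapped volume = 355.0 × 0.1143 = 40.577 mL.

41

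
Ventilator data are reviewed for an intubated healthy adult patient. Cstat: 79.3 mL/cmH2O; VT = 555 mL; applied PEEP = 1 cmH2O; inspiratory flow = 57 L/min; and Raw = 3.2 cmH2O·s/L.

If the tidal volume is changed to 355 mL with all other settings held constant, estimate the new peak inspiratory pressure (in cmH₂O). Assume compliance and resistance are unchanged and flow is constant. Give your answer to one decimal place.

8.5

Flow: 57 L/min ÷ 60 = 0.95 L/s.
PIP = Vt/C + R·V̇ + PEEP (constant-flow equation of motion).
Only the elastic term changes: ΔPIP = ΔVt / C = (355 − 555) / 79.3 = -2.522 cmH2O.
Original PIP = 555/79.3 + 3.2×0.95 + 1 = 11.039 cmH2O; new PIP = 11.039 + (-2.522) = 8.517 cmH2O.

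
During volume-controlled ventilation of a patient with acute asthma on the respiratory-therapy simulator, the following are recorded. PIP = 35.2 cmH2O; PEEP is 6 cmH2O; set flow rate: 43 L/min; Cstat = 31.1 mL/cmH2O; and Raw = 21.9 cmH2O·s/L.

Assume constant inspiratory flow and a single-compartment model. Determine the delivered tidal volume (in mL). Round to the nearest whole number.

Flow: 43 L/min ÷ 60 = 0.7167 L/s.
Equation of motion (constant flow): PIP = Vt/C + R·V̇ + PEEP.
Vt/C = PIP − R·V̇ − PEEP = 35.2 − 15.696 − 6 = 13.504 cmH2O.
Vt = C × 13.504 = 31.1 × 13.504 = 419.97 mL.

420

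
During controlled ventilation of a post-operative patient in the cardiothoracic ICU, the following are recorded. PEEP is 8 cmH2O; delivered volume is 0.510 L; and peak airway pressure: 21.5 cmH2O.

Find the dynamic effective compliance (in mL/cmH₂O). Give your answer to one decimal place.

37.8

Dynamic compliance = Vt / (PIP − PEEP) = 510 / (21.5 − 8) = 510 / 13.5 = 37.778 mL/cmH2O.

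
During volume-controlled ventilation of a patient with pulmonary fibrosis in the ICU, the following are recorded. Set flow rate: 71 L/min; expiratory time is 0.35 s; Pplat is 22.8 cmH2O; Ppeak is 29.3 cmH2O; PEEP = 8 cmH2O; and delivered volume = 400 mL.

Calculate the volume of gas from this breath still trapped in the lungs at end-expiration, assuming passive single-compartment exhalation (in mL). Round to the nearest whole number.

38

Flow: 71 L/min ÷ 60 = 1.1833 L/s.
R = (PIP − Pplat)/V̇ = (29.3 − 22.8) / 1.1833 = 6.5/1.1833 = 5.493 cmH2O·s/L.
C = Vt/(Pplat − PEEP) = 400.0 / (22.8 − 8) = 400.0/14.8 = 27.027 mL/cmH2O.
τ = R × C = 5.493 × 0.02703 L/cmH2O = 0.1485 s.
Fraction remaining = e^(−Te/τ) = e^(−0.35/0.1485) = 0.09471.
Trapped volume = 400.0 × 0.09471 = 37.884 mL.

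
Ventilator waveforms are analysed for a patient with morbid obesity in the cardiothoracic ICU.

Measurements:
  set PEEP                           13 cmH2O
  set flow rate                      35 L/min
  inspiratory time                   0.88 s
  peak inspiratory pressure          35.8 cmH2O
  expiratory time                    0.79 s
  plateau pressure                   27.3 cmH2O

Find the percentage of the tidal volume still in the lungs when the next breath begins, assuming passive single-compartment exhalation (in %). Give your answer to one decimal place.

22.1

Flow: 35 L/min ÷ 60 = 0.5833 L/s.
Vt = flow × Ti = 0.5833 L/s × 0.88 s × 1000 mL/L = 513.3 mL.
R = (PIP − Pplat)/V̇ = (35.8 − 27.3) / 0.5833 = 8.5/0.5833 = 14.572 cmH2O·s/L.
C = Vt/(Pplat − PEEP) = 513.3 / (27.3 − 13) = 513.3/14.3 = 35.895 mL/cmH2O.
τ = R × C = 14.572 × 0.0359 L/cmH2O = 0.5231 s.
Fraction remaining at end-expiration = e^(−Te/τ) = e^(−0.79/0.5231) = 0.2209 → 22.09%.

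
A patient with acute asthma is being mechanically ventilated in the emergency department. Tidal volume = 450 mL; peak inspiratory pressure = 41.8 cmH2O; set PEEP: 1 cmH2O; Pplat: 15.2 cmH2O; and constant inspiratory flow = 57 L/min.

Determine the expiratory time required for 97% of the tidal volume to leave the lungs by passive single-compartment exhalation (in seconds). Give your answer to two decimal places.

Flow: 57 L/min ÷ 60 = 0.95 L/s.
R = (PIP − Pplat)/V̇ = (41.8 − 15.2) / 0.95 = 26.6/0.95 = 28.0 cmH2O·s/L.
C = Vt/(Pplat − PEEP) = 450.0 / (15.2 − 1) = 450.0/14.2 = 31.69 mL/cmH2O.
τ = R × C = 28.0 × 0.03169 L/cmH2O = 0.8873 s.
t = −τ·ln(1 − 0.97) = −0.8873·ln(0.03) = 3.111 s.

3.11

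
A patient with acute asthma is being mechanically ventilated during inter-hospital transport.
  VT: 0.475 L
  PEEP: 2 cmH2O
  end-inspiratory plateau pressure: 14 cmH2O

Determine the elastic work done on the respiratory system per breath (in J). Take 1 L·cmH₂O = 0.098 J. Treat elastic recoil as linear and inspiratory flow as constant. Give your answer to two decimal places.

Elastic work ≈ ½ × (Pplat − PEEP) × Vt = 0.5 × (14 − 2) × 0.475 L = 0.5 × 12.0 × 0.475 = 2.85 L·cmH2O.
× 0.098 J/(L·cmH2O) → 0.2793 J.

0.28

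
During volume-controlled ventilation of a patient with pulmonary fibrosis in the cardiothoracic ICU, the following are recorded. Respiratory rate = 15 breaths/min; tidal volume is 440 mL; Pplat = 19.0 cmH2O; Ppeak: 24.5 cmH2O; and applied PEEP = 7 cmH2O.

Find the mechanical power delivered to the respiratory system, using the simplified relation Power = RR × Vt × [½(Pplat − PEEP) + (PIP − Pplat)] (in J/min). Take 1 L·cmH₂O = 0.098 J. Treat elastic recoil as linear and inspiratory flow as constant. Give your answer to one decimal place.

Per-breath work = Vt × [½(Pplat−PEEP) + (PIP−Pplat)] = 0.440 × [0.5×12.0 + 5.5] = 0.440 × 11.5 = 5.06 L·cmH2O.
Power = 15 × 5.06 = 75.9 L·cmH2O/min.
× 0.098 J/(L·cmH2O) → 7.438 J/min.

7.4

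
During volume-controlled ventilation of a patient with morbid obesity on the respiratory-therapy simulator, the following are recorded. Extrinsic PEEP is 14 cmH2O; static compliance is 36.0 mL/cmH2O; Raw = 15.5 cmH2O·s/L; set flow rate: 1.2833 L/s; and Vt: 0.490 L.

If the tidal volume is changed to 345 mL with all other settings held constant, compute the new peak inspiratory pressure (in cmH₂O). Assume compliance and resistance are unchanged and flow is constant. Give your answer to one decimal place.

PIP = Vt/C + R·V̇ + PEEP (constant-flow equation of motion).
Only the elastic term changes: ΔPIP = ΔVt / C = (345 − 490) / 36.0 = -4.028 cmH2O.
Original PIP = 490/36.0 + 15.5×1.2833 + 14 = 47.502 cmH2O; new PIP = 47.502 + (-4.028) = 43.474 cmH2O.

43.5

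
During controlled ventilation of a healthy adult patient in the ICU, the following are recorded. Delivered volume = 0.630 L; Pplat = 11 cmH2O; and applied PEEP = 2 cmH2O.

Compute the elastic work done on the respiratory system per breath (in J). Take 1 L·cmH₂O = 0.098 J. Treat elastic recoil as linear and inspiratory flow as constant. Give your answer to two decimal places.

0.28

Elastic work ≈ ½ × (Pplat − PEEP) × Vt = 0.5 × (11 − 2) × 0.630 L = 0.5 × 9.0 × 0.630 = 2.835 L·cmH2O.
× 0.098 J/(L·cmH2O) → 0.2778 J.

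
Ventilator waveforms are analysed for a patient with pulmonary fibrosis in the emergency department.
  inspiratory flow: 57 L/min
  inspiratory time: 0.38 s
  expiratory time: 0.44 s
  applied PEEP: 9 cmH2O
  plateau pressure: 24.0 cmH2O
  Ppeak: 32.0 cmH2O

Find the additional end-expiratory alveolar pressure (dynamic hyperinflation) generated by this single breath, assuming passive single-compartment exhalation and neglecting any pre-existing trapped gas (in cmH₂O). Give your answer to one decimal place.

1.7

Flow: 57 L/min ÷ 60 = 0.95 L/s.
Vt = flow × Ti = 0.95 L/s × 0.38 s × 1000 mL/L = 361.0 mL.
R = (PIP − Pplat)/V̇ = (32.0 − 24.0) / 0.95 = 8.0/0.95 = 8.421 cmH2O·s/L.
C = Vt/(Pplat − PEEP) = 361.0 / (24.0 − 9) = 361.0/15.0 = 24.067 mL/cmH2O.
τ = R × C = 8.421 × 0.02407 L/cmH2O = 0.2027 s.
Fraction remaining = e^(−Te/τ) = e^(−0.44/0.2027) = 0.1141; trapped volume = 361.0 × 0.1141 = 41.19 mL.
Additional alveolar pressure from trapping ≈ V_trapped / C = 41.19 / 24.067 = 1.711 cmH2O.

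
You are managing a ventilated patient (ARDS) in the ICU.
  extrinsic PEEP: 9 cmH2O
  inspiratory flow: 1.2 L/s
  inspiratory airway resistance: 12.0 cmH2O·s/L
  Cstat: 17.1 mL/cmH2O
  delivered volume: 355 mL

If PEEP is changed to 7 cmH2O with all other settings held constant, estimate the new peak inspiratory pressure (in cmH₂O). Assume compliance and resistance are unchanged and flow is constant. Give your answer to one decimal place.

42.2

PIP = Vt/C + R·V̇ + PEEP (constant-flow equation of motion).
Only the baseline term changes: ΔPIP = ΔPEEP = 7 − 9 = -2.0 cmH2O.
Original PIP = 355/17.1 + 12.0×1.2 + 9 = 44.16 cmH2O; new PIP = 44.16 + (-2.0) = 42.16 cmH2O.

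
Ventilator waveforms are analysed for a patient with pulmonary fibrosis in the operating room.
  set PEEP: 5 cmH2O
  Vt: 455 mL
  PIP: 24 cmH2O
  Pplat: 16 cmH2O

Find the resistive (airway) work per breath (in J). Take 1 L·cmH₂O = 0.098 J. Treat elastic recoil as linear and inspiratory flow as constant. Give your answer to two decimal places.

With constant inspiratory flow the resistive pressure is constant at PIP − Pplat = 24 − 16 = 8.0 cmH2O, so resistive work = 8.0 × 0.455 = 3.64 L·cmH2O.
× 0.098 J/(L·cmH2O) → 0.3567 J.

0.36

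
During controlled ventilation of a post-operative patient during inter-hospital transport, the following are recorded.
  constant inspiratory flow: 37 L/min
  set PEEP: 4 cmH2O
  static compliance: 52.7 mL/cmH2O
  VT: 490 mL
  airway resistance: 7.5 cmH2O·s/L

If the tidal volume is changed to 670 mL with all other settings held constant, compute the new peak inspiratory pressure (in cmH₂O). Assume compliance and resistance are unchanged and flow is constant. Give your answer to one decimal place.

Flow: 37 L/min ÷ 60 = 0.6167 L/s.
PIP = Vt/C + R·V̇ + PEEP (constant-flow equation of motion).
Only the elastic term changes: ΔPIP = ΔVt / C = (670 − 490) / 52.7 = 3.416 cmH2O.
Original PIP = 490/52.7 + 7.5×0.6167 + 4 = 17.923 cmH2O; new PIP = 17.923 + (3.416) = 21.339 cmH2O.

21.3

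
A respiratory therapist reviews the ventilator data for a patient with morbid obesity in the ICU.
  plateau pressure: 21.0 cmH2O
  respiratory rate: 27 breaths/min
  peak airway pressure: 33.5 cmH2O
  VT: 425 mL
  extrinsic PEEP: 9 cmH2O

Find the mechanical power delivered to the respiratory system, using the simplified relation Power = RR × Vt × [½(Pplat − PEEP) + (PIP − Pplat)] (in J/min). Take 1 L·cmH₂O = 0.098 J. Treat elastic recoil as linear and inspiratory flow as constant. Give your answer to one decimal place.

Per-breath work = Vt × [½(Pplat−PEEP) + (PIP−Pplat)] = 0.425 × [0.5×12.0 + 12.5] = 0.425 × 18.5 = 7.863 L·cmH2O.
Power = 27 × 7.863 = 212.3 L·cmH2O/min.
× 0.098 J/(L·cmH2O) → 20.805 J/min.

20.8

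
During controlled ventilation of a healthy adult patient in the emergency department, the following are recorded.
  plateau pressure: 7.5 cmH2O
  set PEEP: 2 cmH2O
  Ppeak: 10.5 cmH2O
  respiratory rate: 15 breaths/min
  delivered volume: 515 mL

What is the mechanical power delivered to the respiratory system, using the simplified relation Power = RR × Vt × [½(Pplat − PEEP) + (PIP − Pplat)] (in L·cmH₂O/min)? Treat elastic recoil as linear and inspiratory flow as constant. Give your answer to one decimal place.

44.4

Per-breath work = Vt × [½(Pplat−PEEP) + (PIP−Pplat)] = 0.515 × [0.5×5.5 + 3.0] = 0.515 × 5.75 = 2.961 L·cmH2O.
Power = 15 × 2.961 = 44.415 L·cmH2O/min.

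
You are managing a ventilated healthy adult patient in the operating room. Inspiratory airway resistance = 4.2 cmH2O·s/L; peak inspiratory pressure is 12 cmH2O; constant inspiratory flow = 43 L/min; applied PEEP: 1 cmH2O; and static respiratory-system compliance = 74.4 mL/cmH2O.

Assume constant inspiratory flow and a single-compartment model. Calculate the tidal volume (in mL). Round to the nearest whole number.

Flow: 43 L/min ÷ 60 = 0.7167 L/s.
Equation of motion (constant flow): PIP = Vt/C + R·V̇ + PEEP.
Vt/C = PIP − R·V̇ − PEEP = 12 − 3.01 − 1 = 7.99 cmH2O.
Vt = C × 7.99 = 74.4 × 7.99 = 594.46 mL.

594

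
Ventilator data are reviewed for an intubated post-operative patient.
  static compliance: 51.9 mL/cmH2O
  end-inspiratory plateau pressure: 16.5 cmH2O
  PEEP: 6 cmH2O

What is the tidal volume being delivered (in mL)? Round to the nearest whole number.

545

Vt = Cstat × (Pplat − PEEP) = 51.9 × (16.5 − 6) = 51.9 × 10.5 = 544.95 mL.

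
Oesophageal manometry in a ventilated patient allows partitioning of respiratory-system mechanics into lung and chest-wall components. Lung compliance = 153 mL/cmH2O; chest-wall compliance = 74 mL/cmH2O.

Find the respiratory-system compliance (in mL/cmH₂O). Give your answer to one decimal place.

49.9

Lung and chest wall are elastances in series: 1/Crs = 1/CL + 1/Ccw.
1/Crs = 1/153 + 1/74 = 0.02005.
Crs = 49.875 mL/cmH2O.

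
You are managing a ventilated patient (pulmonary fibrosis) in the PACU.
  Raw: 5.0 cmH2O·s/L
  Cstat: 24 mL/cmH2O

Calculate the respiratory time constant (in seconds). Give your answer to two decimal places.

τ = R × C = 5.0 × 24 mL/cmH2O = 5.0 × 0.024 L/cmH2O = 0.12 s.

0.12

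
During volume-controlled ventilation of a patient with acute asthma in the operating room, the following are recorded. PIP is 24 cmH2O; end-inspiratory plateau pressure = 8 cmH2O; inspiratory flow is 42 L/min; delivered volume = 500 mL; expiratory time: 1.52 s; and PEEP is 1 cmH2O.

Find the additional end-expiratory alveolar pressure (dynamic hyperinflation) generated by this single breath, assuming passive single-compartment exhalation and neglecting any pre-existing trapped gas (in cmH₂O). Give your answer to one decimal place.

2.8

Flow: 42 L/min ÷ 60 = 0.7 L/s.
R = (PIP − Pplat)/V̇ = (24 − 8) / 0.7 = 16.0/0.7 = 22.857 cmH2O·s/L.
C = Vt/(Pplat − PEEP) = 500.0 / (8 − 1) = 500.0/7.0 = 71.429 mL/cmH2O.
τ = R × C = 22.857 × 0.07143 L/cmH2O = 1.633 s.
Fraction remaining = e^(−Te/τ) = e^(−1.52/1.633) = 0.3942; trapped volume = 500.0 × 0.3942 = 197.1 mL.
Additional alveolar pressure from trapping ≈ V_trapped / C = 197.1 / 71.429 = 2.759 cmH2O.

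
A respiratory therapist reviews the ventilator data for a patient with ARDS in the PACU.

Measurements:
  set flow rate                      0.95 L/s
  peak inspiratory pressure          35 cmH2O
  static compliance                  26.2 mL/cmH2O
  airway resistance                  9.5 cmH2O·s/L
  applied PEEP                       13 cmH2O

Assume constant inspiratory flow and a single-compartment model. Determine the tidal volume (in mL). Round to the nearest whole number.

Equation of motion (constant flow): PIP = Vt/C + R·V̇ + PEEP.
Vt/C = PIP − R·V̇ − PEEP = 35 − 9.025 − 13 = 12.975 cmH2O.
Vt = C × 12.975 = 26.2 × 12.975 = 339.95 mL.

340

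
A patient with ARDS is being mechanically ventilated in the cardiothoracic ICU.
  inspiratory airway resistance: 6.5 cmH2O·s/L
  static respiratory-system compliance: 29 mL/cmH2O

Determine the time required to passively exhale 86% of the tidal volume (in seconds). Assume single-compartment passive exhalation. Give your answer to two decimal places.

0.37

τ = R × C = 6.5 × 29 mL/cmH2O = 6.5 × 0.029 L/cmH2O = 0.1885 s.
Exhaled fraction f = 1 − e^(−t/τ) → t = −τ·ln(1 − f) = −0.1885·ln(0.14) = 0.3706 s.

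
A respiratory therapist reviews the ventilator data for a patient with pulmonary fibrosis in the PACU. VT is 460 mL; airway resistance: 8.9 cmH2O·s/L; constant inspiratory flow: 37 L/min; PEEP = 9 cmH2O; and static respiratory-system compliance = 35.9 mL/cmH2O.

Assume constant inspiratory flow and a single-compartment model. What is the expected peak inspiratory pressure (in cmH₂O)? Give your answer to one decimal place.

27.3

Flow: 37 L/min ÷ 60 = 0.6167 L/s.
Equation of motion (constant flow): PIP = Vt/C + R·V̇ + PEEP.
PIP = 460/35.9 + 8.9×0.6167 + 9 = 12.813 + 5.489 + 9 = 27.302 cmH2O.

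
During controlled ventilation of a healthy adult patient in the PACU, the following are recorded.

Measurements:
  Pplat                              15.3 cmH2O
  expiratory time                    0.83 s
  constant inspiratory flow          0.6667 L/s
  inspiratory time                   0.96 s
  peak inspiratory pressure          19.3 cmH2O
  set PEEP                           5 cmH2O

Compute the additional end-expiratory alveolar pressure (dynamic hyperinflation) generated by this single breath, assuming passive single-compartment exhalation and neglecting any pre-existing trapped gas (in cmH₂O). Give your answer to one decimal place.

Vt = flow × Ti = 0.6667 L/s × 0.96 s × 1000 mL/L = 640.03 mL.
R = (PIP − Pplat)/V̇ = (19.3 − 15.3) / 0.6667 = 4.0/0.6667 = 6.0 cmH2O·s/L.
C = Vt/(Pplat − PEEP) = 640.03 / (15.3 − 5) = 640.03/10.3 = 62.139 mL/cmH2O.
τ = R × C = 6.0 × 0.06214 L/cmH2O = 0.3728 s.
Fraction remaining = e^(−Te/τ) = e^(−0.83/0.3728) = 0.1079; trapped volume = 640.03 × 0.1079 = 69.059 mL.
Additional alveolar pressure from trapping ≈ V_trapped / C = 69.059 / 62.139 = 1.111 cmH2O.

1.1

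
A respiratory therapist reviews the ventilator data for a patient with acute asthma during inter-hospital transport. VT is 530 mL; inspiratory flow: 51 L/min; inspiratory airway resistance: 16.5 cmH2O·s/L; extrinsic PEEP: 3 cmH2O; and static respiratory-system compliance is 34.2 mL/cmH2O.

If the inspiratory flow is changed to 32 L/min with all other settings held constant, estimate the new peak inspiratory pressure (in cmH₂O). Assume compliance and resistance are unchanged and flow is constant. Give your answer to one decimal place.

Flow: 51 L/min ÷ 60 = 0.85 L/s.
New flow: 32 L/min ÷ 60 = 0.5333 L/s.
PIP = Vt/C + R·V̇ + PEEP (constant-flow equation of motion).
Only the resistive term changes: ΔPIP = R × ΔV̇ = 16.5 × (0.5333 − 0.85) = 16.5 × -0.3167 = -5.226 cmH2O.
Original PIP = 530/34.2 + 16.5×0.85 + 3 = 32.522 cmH2O; new PIP = 32.522 + (-5.226) = 27.296 cmH2O.

27.3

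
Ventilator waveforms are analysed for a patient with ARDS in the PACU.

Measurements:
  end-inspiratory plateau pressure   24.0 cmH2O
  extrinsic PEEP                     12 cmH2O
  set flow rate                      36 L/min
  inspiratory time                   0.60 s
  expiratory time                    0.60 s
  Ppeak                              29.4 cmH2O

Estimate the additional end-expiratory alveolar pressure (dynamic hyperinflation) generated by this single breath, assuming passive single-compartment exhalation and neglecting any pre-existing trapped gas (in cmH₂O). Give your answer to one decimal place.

1.3

Flow: 36 L/min ÷ 60 = 0.6 L/s.
Vt = flow × Ti = 0.6 L/s × 0.60 s × 1000 mL/L = 360.0 mL.
R = (PIP − Pplat)/V̇ = (29.4 − 24.0) / 0.6 = 5.4/0.6 = 9.0 cmH2O·s/L.
C = Vt/(Pplat − PEEP) = 360.0 / (24.0 − 12) = 360.0/12.0 = 30.0 mL/cmH2O.
τ = R × C = 9.0 × 0.03 L/cmH2O = 0.27 s.
Fraction remaining = e^(−Te/τ) = e^(−0.60/0.27) = 0.1084; trapped volume = 360.0 × 0.1084 = 39.024 mL.
Additional alveolar pressure from trapping ≈ V_trapped / C = 39.024 / 30.0 = 1.301 cmH2O.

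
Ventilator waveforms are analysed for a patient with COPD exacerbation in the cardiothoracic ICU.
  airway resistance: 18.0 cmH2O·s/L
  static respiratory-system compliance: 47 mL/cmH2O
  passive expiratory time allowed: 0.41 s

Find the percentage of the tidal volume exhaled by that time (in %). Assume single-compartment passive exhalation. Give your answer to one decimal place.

τ = R × C = 18.0 × 47 mL/cmH2O = 18.0 × 0.047 L/cmH2O = 0.846 s.
Passive exhalation: V(t)/V₀ = e^(−t/τ) = e^(−0.41/0.846) = 0.6159.
Fraction exhaled = 1 − 0.6159 = 0.3841 → 38.41%.

38.4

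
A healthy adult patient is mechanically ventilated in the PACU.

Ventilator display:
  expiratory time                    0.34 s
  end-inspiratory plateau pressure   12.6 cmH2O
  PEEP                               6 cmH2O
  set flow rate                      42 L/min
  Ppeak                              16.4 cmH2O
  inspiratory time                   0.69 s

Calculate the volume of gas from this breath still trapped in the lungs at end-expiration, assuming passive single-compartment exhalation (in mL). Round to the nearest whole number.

205

Flow: 42 L/min ÷ 60 = 0.7 L/s.
Vt = flow × Ti = 0.7 L/s × 0.69 s × 1000 mL/L = 483.0 mL.
R = (PIP − Pplat)/V̇ = (16.4 − 12.6) / 0.7 = 3.8/0.7 = 5.429 cmH2O·s/L.
C = Vt/(Pplat − PEEP) = 483.0 / (12.6 − 6) = 483.0/6.6 = 73.182 mL/cmH2O.
τ = R × C = 5.429 × 0.07318 L/cmH2O = 0.3973 s.
Fraction remaining = e^(−Te/τ) = e^(−0.34/0.3973) = 0.425.
Trapped volume = 483.0 × 0.425 = 205.28 mL.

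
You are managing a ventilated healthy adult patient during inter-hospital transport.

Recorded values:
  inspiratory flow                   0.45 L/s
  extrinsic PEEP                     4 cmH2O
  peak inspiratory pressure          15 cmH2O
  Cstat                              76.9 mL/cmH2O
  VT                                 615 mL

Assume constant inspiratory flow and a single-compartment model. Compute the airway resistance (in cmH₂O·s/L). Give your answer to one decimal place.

6.7

Equation of motion (constant flow): PIP = Vt/C + R·V̇ + PEEP.
R·V̇ = PIP − Vt/C − PEEP = 15 − 615/76.9 − 4 = 15 − 7.997 − 4 = 3.003 cmH2O.
R = 3.003 / 0.45 = 6.673 cmH2O·s/L.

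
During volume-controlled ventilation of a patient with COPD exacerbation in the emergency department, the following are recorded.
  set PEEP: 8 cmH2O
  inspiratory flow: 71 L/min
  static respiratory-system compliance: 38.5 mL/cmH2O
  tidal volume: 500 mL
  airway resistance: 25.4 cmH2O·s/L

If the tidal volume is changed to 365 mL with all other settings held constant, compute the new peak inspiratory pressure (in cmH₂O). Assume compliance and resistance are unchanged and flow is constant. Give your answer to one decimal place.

47.5

Flow: 71 L/min ÷ 60 = 1.1833 L/s.
PIP = Vt/C + R·V̇ + PEEP (constant-flow equation of motion).
Only the elastic term changes: ΔPIP = ΔVt / C = (365 − 500) / 38.5 = -3.506 cmH2O.
Original PIP = 500/38.5 + 25.4×1.1833 + 8 = 51.043 cmH2O; new PIP = 51.043 + (-3.506) = 47.537 cmH2O.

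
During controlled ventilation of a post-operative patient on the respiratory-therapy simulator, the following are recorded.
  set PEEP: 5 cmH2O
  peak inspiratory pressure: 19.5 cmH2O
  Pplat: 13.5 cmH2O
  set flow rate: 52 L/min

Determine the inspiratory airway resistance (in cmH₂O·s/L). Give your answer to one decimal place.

Flow: 52 L/min ÷ 60 = 0.8667 L/s.
Raw = (PIP − Pplat) / flow = (19.5 − 13.5) / 0.8667 = 6.0 / 0.8667 = 6.923 cmH2O·s/L.

6.9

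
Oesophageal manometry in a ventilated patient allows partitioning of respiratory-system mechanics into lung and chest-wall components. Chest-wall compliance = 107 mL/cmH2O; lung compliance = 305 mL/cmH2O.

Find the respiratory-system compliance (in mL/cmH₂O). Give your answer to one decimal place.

Lung and chest wall are elastances in series: 1/Crs = 1/CL + 1/Ccw.
1/Crs = 1/305 + 1/107 = 0.01262.
Crs = 79.239 mL/cmH2O.

79.2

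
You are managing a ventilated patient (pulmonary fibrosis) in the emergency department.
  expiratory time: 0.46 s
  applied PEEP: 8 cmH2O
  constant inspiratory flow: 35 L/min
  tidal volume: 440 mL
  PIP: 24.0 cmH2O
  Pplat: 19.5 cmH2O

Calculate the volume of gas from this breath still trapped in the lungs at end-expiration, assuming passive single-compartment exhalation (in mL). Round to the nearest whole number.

Flow: 35 L/min ÷ 60 = 0.5833 L/s.
R = (PIP − Pplat)/V̇ = (24.0 − 19.5) / 0.5833 = 4.5/0.5833 = 7.715 cmH2O·s/L.
C = Vt/(Pplat − PEEP) = 440.0 / (19.5 − 8) = 440.0/11.5 = 38.261 mL/cmH2O.
τ = R × C = 7.715 × 0.03826 L/cmH2O = 0.2952 s.
Fraction remaining = e^(−Te/τ) = e^(−0.46/0.2952) = 0.2105.
Trapped volume = 440.0 × 0.2105 = 92.62 mL.

93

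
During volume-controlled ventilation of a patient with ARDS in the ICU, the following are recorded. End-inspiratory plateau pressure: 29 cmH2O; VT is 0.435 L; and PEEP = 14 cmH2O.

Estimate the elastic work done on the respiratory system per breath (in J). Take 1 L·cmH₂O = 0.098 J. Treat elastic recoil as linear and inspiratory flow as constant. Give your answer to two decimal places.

0.32

Elastic work ≈ ½ × (Pplat − PEEP) × Vt = 0.5 × (29 − 14) × 0.435 L = 0.5 × 15.0 × 0.435 = 3.263 L·cmH2O.
× 0.098 J/(L·cmH2O) → 0.3198 J.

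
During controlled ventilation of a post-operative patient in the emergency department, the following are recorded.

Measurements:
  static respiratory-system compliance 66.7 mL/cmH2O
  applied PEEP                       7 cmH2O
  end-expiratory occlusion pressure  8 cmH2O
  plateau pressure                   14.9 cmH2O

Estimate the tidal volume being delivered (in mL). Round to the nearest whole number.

460

End-expiratory occlusion gives total PEEP = 8 cmH2O (intrinsic PEEP = 8 − 7 = 1). Use total PEEP for the elastic gradient.
Vt = Cstat × (Pplat − PEEPtotal) = 66.7 × (14.9 − 8) = 66.7 × 6.9 = 460.23 mL.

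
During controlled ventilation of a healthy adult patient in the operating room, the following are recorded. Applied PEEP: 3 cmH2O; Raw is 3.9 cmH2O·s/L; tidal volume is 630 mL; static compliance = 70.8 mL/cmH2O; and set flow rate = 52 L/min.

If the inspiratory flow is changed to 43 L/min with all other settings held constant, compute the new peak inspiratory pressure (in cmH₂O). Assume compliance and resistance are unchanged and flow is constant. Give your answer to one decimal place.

14.7

Flow: 52 L/min ÷ 60 = 0.8667 L/s.
New flow: 43 L/min ÷ 60 = 0.7167 L/s.
PIP = Vt/C + R·V̇ + PEEP (constant-flow equation of motion).
Only the resistive term changes: ΔPIP = R × ΔV̇ = 3.9 × (0.7167 − 0.8667) = 3.9 × -0.15 = -0.585 cmH2O.
Original PIP = 630/70.8 + 3.9×0.8667 + 3 = 15.278 cmH2O; new PIP = 15.278 + (-0.585) = 14.693 cmH2O.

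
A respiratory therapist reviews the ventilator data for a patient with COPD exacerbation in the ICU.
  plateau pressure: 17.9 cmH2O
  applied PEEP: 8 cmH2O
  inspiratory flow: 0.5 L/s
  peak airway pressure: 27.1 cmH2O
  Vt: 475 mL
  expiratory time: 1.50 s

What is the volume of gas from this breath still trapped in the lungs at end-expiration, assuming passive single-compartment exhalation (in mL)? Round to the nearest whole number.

87

R = (PIP − Pplat)/V̇ = (27.1 − 17.9) / 0.5 = 9.2/0.5 = 18.4 cmH2O·s/L.
C = Vt/(Pplat − PEEP) = 475.0 / (17.9 − 8) = 475.0/9.9 = 47.98 mL/cmH2O.
τ = R × C = 18.4 × 0.04798 L/cmH2O = 0.8828 s.
Fraction remaining = e^(−Te/τ) = e^(−1.50/0.8828) = 0.1828.
Trapped volume = 475.0 × 0.1828 = 86.83 mL.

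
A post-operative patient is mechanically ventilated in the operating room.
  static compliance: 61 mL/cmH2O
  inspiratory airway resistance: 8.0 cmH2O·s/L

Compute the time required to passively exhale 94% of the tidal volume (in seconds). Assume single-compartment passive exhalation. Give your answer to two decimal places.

1.37

τ = R × C = 8.0 × 61 mL/cmH2O = 8.0 × 0.061 L/cmH2O = 0.488 s.
Exhaled fraction f = 1 − e^(−t/τ) → t = −τ·ln(1 − f) = −0.488·ln(0.06) = 1.373 s.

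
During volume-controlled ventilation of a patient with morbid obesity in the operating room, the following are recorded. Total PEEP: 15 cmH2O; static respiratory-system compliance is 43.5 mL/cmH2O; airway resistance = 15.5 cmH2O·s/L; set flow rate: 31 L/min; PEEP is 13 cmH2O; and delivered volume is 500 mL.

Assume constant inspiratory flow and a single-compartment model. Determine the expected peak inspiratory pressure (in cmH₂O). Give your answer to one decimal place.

Flow: 31 L/min ÷ 60 = 0.5167 L/s.
Total PEEP = 15 cmH2O (set 13 + intrinsic 2); this is the baseline alveolar pressure.
Equation of motion (constant flow): PIP = Vt/C + R·V̇ + PEEP.
PIP = 500/43.5 + 15.5×0.5167 + 15 = 11.494 + 8.009 + 15 = 34.503 cmH2O.

34.5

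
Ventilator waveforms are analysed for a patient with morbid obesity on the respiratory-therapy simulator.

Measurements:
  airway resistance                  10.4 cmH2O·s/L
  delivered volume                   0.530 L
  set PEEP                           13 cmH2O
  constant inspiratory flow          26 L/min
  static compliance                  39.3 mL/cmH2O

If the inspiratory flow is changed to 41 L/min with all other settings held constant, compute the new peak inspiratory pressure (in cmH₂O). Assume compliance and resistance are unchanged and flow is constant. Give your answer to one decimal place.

33.6

Flow: 26 L/min ÷ 60 = 0.4333 L/s.
New flow: 41 L/min ÷ 60 = 0.6833 L/s.
PIP = Vt/C + R·V̇ + PEEP (constant-flow equation of motion).
Only the resistive term changes: ΔPIP = R × ΔV̇ = 10.4 × (0.6833 − 0.4333) = 10.4 × 0.25 = 2.6 cmH2O.
Original PIP = 530/39.3 + 10.4×0.4333 + 13 = 30.992 cmH2O; new PIP = 30.992 + (2.6) = 33.592 cmH2O.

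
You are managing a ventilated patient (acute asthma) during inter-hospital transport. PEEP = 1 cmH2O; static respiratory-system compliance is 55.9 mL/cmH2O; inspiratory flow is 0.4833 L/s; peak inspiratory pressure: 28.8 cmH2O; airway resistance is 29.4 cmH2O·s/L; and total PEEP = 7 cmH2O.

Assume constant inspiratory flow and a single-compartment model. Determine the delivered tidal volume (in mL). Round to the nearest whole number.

Total PEEP = 7 cmH2O (set 1 + intrinsic 6); this is the baseline alveolar pressure.
Equation of motion (constant flow): PIP = Vt/C + R·V̇ + PEEP.
Vt/C = PIP − R·V̇ − PEEP = 28.8 − 14.209 − 7 = 7.591 cmH2O.
Vt = C × 7.591 = 55.9 × 7.591 = 424.34 mL.

424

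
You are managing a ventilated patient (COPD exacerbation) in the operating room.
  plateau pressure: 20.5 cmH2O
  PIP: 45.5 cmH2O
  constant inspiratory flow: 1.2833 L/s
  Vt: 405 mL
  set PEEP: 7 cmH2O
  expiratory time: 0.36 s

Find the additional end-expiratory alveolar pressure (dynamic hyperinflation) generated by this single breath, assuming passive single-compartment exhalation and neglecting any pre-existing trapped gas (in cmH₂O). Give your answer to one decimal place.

R = (PIP − Pplat)/V̇ = (45.5 − 20.5) / 1.2833 = 25.0/1.2833 = 19.481 cmH2O·s/L.
C = Vt/(Pplat − PEEP) = 405.0 / (20.5 − 7) = 405.0/13.5 = 30.0 mL/cmH2O.
τ = R × C = 19.481 × 0.03 L/cmH2O = 0.5844 s.
Fraction remaining = e^(−Te/τ) = e^(−0.36/0.5844) = 0.5401; trapped volume = 405.0 × 0.5401 = 218.74 mL.
Additional alveolar pressure from trapping ≈ V_trapped / C = 218.74 / 30.0 = 7.291 cmH2O.

7.3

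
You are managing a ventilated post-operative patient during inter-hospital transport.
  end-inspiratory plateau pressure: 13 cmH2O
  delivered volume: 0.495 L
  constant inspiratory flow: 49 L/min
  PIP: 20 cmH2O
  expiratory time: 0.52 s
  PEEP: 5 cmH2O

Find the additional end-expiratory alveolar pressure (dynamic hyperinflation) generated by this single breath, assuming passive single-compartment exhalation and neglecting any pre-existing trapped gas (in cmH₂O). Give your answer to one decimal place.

Flow: 49 L/min ÷ 60 = 0.8167 L/s.
R = (PIP − Pplat)/V̇ = (20 − 13) / 0.8167 = 7.0/0.8167 = 8.571 cmH2O·s/L.
C = Vt/(Pplat − PEEP) = 495.0 / (13 − 5) = 495.0/8.0 = 61.875 mL/cmH2O.
τ = R × C = 8.571 × 0.06188 L/cmH2O = 0.5304 s.
Fraction remaining = e^(−Te/τ) = e^(−0.52/0.5304) = 0.3752; trapped volume = 495.0 × 0.3752 = 185.72 mL.
Additional alveolar pressure from trapping ≈ V_trapped / C = 185.72 / 61.875 = 3.002 cmH2O.

3.0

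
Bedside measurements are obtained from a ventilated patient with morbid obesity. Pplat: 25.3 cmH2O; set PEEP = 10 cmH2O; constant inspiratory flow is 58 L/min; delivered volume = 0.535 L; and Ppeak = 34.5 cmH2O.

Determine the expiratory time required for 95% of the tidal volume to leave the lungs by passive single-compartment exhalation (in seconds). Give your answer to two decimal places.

Flow: 58 L/min ÷ 60 = 0.9667 L/s.
R = (PIP − Pplat)/V̇ = (34.5 − 25.3) / 0.9667 = 9.2/0.9667 = 9.517 cmH2O·s/L.
C = Vt/(Pplat − PEEP) = 535.0 / (25.3 − 10) = 535.0/15.3 = 34.967 mL/cmH2O.
τ = R × C = 9.517 × 0.03497 L/cmH2O = 0.3328 s.
t = −τ·ln(1 − 0.95) = −0.3328·ln(0.05) = 0.997 s.

1.00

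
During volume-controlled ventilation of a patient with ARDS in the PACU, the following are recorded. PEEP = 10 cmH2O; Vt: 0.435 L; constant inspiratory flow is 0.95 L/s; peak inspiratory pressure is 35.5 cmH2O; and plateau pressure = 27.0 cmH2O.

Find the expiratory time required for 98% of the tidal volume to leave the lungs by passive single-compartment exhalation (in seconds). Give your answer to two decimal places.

R = (PIP − Pplat)/V̇ = (35.5 − 27.0) / 0.95 = 8.5/0.95 = 8.947 cmH2O·s/L.
C = Vt/(Pplat − PEEP) = 435.0 / (27.0 − 10) = 435.0/17.0 = 25.588 mL/cmH2O.
τ = R × C = 8.947 × 0.02559 L/cmH2O = 0.229 s.
t = −τ·ln(1 − 0.98) = −0.229·ln(0.02) = 0.8959 s.

0.90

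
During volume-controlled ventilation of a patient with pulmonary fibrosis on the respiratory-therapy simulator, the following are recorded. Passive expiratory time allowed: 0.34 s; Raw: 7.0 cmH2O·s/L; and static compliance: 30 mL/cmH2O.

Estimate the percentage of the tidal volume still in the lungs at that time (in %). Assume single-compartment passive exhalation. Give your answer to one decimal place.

τ = R × C = 7.0 × 30 mL/cmH2O = 7.0 × 0.030 L/cmH2O = 0.21 s.
Passive exhalation: V(t)/V₀ = e^(−t/τ) = e^(−0.34/0.21) = 0.1981.
Fraction remaining = 0.1981 → 19.81%.

19.8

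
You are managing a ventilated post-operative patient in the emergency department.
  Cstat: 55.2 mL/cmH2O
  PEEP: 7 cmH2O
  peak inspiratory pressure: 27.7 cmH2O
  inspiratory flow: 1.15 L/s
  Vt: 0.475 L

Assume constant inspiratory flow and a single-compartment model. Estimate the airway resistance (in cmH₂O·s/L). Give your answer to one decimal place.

Equation of motion (constant flow): PIP = Vt/C + R·V̇ + PEEP.
R·V̇ = PIP − Vt/C − PEEP = 27.7 − 475/55.2 − 7 = 27.7 − 8.605 − 7 = 12.095 cmH2O.
R = 12.095 / 1.15 = 10.517 cmH2O·s/L.

10.5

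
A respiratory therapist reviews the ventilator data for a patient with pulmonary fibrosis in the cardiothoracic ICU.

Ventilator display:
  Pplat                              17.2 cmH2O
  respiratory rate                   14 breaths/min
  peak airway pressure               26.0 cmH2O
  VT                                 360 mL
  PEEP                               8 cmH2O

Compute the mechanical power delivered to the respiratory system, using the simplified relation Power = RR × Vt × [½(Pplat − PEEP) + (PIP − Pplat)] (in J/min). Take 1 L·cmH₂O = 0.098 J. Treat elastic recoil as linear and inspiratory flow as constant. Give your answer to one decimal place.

Per-breath work = Vt × [½(Pplat−PEEP) + (PIP−Pplat)] = 0.360 × [0.5×9.2 + 8.8] = 0.360 × 13.4 = 4.824 L·cmH2O.
Power = 14 × 4.824 = 67.536 L·cmH2O/min.
× 0.098 J/(L·cmH2O) → 6.619 J/min.

6.6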